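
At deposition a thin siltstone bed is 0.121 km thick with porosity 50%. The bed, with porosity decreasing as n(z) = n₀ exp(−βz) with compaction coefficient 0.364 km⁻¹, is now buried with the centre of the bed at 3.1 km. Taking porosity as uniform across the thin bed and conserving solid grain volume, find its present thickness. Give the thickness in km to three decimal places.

Porosity at 3.1 km: n = 0.5·exp(−0.364×3.1) = 0.1618
Solid-volume conservation: h(1−n) = h₀(1−n₀) ⇒ h = h₀·(1−n₀)/(1−n)
h = 0.121 × (1 − 0.5)/(1 − 0.1618) = 0.121 × 0.5965 = 0.0722 km

0.072 km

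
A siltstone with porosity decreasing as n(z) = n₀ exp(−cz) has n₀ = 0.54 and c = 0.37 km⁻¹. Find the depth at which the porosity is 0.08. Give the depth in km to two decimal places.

5.16 km

Invert Athy's law: z = ln(n₀/n) / c
z = ln(0.54/0.08) / 0.37 = ln(6.75) / 0.37 = 1.9095 / 0.37 = 5.161 km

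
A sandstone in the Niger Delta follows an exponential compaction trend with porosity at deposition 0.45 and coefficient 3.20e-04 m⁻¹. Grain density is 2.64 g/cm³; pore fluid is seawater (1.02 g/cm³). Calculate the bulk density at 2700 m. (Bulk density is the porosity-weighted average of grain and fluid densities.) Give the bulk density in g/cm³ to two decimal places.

2.33 g/cm³

Working in km (1 km = 1000 m; β in km⁻¹ = β in m⁻¹ × 1000):
Porosity at depth: n = 0.45·exp(−0.32×2.7) = 0.45×0.4215 = 0.1897
Bulk density: ρ_b = (1−n)ρ_g + n·ρ_f = 0.8103×2.64 + 0.1897×1.02
       = 2.139 + 0.193 = 2.333 g/cm³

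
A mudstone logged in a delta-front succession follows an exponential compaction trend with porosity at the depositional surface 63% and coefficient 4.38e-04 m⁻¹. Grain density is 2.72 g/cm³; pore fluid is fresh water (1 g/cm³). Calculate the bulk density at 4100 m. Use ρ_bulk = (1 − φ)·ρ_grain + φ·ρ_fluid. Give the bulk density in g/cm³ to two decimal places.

Working in km (1 km = 1000 m; c in km⁻¹ = c in m⁻¹ × 1000):
Porosity at depth: n = 0.63·exp(−0.438×4.1) = 0.63×0.1660 = 0.1046
Bulk density: ρ_b = (1−n)ρ_g + n·ρ_f = 0.8954×2.72 + 0.1046×1
       = 2.436 + 0.105 = 2.540 g/cm³

2.54 g/cm³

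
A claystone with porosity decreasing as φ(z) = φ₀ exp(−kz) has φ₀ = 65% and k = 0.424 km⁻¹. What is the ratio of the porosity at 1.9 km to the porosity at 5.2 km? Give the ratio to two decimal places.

4.05

φ(z₁)/φ(z₂) = e^(−k·z₁)/e^(−k·z₂) = e^{k(z₂−z₁)}
= exp(0.424 × 3.3) = exp(1.399) = 4.0520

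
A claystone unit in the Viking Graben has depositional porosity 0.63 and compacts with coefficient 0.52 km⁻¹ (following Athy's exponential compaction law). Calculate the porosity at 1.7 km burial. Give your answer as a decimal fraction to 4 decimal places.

phi = phi₀·exp(−β·d) = 0.63 × exp(−0.52 × 1.7) = 0.63 × exp(−0.884)
  = 0.63 × 0.4131 = 0.2603

0.2603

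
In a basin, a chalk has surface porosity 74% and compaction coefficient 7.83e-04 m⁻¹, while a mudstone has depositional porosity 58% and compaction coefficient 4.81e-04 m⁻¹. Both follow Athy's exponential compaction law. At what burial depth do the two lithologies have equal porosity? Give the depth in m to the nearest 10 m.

Working in km (1 km = 1000 m; c in km⁻¹ = c in m⁻¹ × 1000):
Set phi₀ₐ e^(−cₐd) = phi₀ᵦ e^(−cᵦd) ⇒ ln(phi₀ₐ/phi₀ᵦ) = (cₐ − cᵦ)·d
d = ln(0.74/0.58) / (0.783 − 0.481) = 0.2436 / 0.302 = 0.807 km

810 m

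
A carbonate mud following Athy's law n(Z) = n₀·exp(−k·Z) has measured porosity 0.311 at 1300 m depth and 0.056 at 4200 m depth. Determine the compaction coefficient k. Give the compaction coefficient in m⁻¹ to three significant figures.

0.000591 m⁻¹

Working in km (1 km = 1000 m; k in km⁻¹ = k in m⁻¹ × 1000):
Athy: n(Z) = n₀ e^(−kZ) ⇒ n₁/n₂ = e^{k(Z₂−Z₁)} ⇒ k = ln(n₁/n₂)/(Z₂−Z₁)
k = ln(0.311/0.056) / (4.2 − 1.3) = ln(5.554) / 2.9 = 1.7144 / 2.9 = 0.5912 km⁻¹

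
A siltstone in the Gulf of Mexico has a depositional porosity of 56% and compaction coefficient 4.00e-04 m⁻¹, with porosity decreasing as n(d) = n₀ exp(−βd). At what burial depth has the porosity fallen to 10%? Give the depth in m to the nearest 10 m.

4310 m

Working in km (1 km = 1000 m; β in km⁻¹ = β in m⁻¹ × 1000):
Invert Athy's law: d = ln(n₀/n) / β
d = ln(0.56/0.1) / 0.4 = ln(5.6) / 0.4 = 1.7228 / 0.4 = 4.307 km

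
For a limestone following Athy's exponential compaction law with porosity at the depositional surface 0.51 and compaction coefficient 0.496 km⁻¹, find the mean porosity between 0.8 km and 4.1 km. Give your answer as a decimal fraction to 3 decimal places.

⟨n⟩ = (1/(z₂−z₁)) ∫ n₀ e^(−kz) dz = n₀·(e^(−k·z₁) − e^(−k·z₂)) / (k·(z₂−z₁))
e^(−0.496×0.8) = 0.6725; e^(−0.496×4.1) = 0.1309
⟨n⟩ = 0.51 × (0.6725 − 0.1309) / (0.496 × 3.3) = 0.51 × 0.3309 = 0.1688

0.169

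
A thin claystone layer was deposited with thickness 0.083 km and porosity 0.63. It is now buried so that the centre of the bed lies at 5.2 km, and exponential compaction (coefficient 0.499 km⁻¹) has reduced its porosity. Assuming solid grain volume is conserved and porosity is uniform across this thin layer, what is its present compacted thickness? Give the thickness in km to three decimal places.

Porosity at 5.2 km: n = 0.63·exp(−0.499×5.2) = 0.0470
Solid-volume conservation: h(1−n) = h₀(1−n₀) ⇒ h = h₀·(1−n₀)/(1−n)
h = 0.083 × (1 − 0.63)/(1 − 0.0470) = 0.083 × 0.3883 = 0.0322 km

0.032 km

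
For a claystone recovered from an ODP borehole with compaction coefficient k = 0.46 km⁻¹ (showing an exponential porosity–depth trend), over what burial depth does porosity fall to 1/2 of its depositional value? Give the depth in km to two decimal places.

1.51 km

phi/phi₀ = 1/2 ⇒ exp(−k·d) = 1/2 ⇒ d = ln(2) / k
d = 0.6931 / 0.46 = 1.507 km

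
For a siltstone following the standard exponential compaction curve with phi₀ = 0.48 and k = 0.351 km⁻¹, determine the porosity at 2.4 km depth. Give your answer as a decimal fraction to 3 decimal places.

0.207

phi = phi₀·exp(−k·d) = 0.48 × exp(−0.351 × 2.4) = 0.48 × exp(−0.8424)
  = 0.48 × 0.4307 = 0.2067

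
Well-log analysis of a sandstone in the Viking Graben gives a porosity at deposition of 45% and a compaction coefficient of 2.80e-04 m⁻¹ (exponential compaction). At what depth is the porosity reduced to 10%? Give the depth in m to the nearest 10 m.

Working in km (1 km = 1000 m; c in km⁻¹ = c in m⁻¹ × 1000):
Invert Athy's law: d = ln(n₀/n) / c
d = ln(0.45/0.1) / 0.28 = ln(4.5) / 0.28 = 1.5041 / 0.28 = 5.372 km

5370 m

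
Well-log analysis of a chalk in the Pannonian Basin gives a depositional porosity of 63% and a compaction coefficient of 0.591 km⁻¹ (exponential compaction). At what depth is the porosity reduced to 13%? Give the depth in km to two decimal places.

2.67 km

Invert Athy's law: Z = ln(n₀/n) / β
Z = ln(0.63/0.13) / 0.591 = ln(4.846) / 0.591 = 1.5782 / 0.591 = 2.670 km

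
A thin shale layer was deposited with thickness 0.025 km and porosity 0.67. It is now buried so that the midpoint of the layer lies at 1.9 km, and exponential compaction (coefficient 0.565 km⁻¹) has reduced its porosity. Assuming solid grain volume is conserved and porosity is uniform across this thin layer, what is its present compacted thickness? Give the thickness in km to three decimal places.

Porosity at 1.9 km: n = 0.67·exp(−0.565×1.9) = 0.2290
Solid-volume conservation: h(1−n) = h₀(1−n₀) ⇒ h = h₀·(1−n₀)/(1−n)
h = 0.025 × (1 − 0.67)/(1 − 0.2290) = 0.025 × 0.4280 = 0.0107 km

0.011 km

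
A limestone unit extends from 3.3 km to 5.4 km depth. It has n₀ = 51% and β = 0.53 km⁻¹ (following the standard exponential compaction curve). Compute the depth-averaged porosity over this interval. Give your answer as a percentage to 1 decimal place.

5.4%

⟨n⟩ = (1/(Z₂−Z₁)) ∫ n₀ e^(−βZ) dZ = n₀·(e^(−β·Z₁) − e^(−β·Z₂)) / (β·(Z₂−Z₁))
e^(−0.53×3.3) = 0.1739; e^(−0.53×5.4) = 0.0572
⟨n⟩ = 0.51 × (0.1739 − 0.0572) / (0.53 × 2.1) = 0.51 × 0.1049 = 0.0535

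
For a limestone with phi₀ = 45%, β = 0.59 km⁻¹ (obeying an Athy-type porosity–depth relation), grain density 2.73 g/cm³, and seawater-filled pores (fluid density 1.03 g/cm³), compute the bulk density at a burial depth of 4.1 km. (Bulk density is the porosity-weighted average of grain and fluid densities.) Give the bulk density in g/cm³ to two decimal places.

Porosity at depth: phi = 0.45·exp(−0.59×4.1) = 0.45×0.0890 = 0.0401
Bulk density: ρ_b = (1−phi)ρ_g + phi·ρ_f = 0.9599×2.73 + 0.0401×1.03
       = 2.621 + 0.041 = 2.662 g/cm³

2.66 g/cm³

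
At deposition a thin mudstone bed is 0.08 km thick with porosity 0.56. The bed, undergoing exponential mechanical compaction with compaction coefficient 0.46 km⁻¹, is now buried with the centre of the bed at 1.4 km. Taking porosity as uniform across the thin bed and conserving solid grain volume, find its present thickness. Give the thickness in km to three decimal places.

0.050 km

Porosity at 1.4 km: phi = 0.56·exp(−0.46×1.4) = 0.2941
Solid-volume conservation: h(1−phi) = h₀(1−phi₀) ⇒ h = h₀·(1−phi₀)/(1−phi)
h = 0.08 × (1 − 0.56)/(1 − 0.2941) = 0.08 × 0.6233 = 0.0499 km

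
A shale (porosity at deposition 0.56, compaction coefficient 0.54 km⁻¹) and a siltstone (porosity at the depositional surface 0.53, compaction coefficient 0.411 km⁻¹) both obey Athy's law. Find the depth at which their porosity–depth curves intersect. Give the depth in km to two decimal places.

0.43 km

Set φ₀ₐ e^(−cₐd) = φ₀ᵦ e^(−cᵦd) ⇒ ln(φ₀ₐ/φ₀ᵦ) = (cₐ − cᵦ)·d
d = ln(0.56/0.53) / (0.54 − 0.411) = 0.0551 / 0.129 = 0.427 km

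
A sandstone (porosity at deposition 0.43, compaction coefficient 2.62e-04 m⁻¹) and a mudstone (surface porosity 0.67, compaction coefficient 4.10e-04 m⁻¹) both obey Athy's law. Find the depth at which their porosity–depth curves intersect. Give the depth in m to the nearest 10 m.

Working in km (1 km = 1000 m; c in km⁻¹ = c in m⁻¹ × 1000):
Set φ₀ₐ e^(−cₐZ) = φ₀ᵦ e^(−cᵦZ) ⇒ ln(φ₀ₐ/φ₀ᵦ) = (cₐ − cᵦ)·Z
Z = ln(0.43/0.67) / (0.262 − 0.41) = -0.4435 / -0.148 = 2.997 km

3000 m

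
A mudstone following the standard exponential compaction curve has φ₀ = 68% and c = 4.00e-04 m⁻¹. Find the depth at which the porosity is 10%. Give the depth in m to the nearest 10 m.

4790 m

Working in km (1 km = 1000 m; c in km⁻¹ = c in m⁻¹ × 1000):
Invert Athy's law: Z = ln(φ₀/φ) / c
Z = ln(0.68/0.1) / 0.4 = ln(6.8) / 0.4 = 1.9169 / 0.4 = 4.792 km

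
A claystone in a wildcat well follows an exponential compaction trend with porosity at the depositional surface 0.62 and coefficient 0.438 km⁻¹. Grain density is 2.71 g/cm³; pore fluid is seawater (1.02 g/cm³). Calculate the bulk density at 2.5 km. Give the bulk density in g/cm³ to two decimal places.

Porosity at depth: n = 0.62·exp(−0.438×2.5) = 0.62×0.3345 = 0.2074
Bulk density: ρ_b = (1−n)ρ_g + n·ρ_f = 0.7926×2.71 + 0.2074×1.02
       = 2.148 + 0.212 = 2.359 g/cm³

2.36 g/cm³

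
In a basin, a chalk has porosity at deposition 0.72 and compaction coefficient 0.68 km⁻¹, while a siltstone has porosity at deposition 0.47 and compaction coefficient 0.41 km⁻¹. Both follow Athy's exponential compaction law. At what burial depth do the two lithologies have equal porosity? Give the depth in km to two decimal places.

1.58 km

Set phi₀ₐ e^(−βₐZ) = phi₀ᵦ e^(−βᵦZ) ⇒ ln(phi₀ₐ/phi₀ᵦ) = (βₐ − βᵦ)·Z
Z = ln(0.72/0.47) / (0.68 − 0.41) = 0.4265 / 0.27 = 1.580 km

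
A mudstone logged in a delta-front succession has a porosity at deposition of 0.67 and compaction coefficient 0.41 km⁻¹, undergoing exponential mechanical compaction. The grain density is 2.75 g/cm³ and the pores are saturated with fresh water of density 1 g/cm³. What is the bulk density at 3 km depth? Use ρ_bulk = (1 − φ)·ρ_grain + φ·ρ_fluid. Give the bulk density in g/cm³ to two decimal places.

2.41 g/cm³

Porosity at depth: phi = 0.67·exp(−0.41×3) = 0.67×0.2923 = 0.1958
Bulk density: ρ_b = (1−phi)ρ_g + phi·ρ_f = 0.8042×2.75 + 0.1958×1
       = 2.211 + 0.196 = 2.407 g/cm³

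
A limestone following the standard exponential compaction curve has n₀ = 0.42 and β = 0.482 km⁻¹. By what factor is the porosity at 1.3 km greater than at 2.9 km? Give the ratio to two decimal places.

n(z₁)/n(z₂) = e^(−β·z₁)/e^(−β·z₂) = e^{β(z₂−z₁)}
= exp(0.482 × 1.6) = exp(0.7712) = 2.1624

2.16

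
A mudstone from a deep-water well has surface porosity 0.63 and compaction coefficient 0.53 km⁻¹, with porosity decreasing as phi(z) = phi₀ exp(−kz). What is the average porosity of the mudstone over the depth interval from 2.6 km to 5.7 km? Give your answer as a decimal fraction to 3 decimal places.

⟨phi⟩ = (1/(z₂−z₁)) ∫ phi₀ e^(−kz) dz = phi₀·(e^(−k·z₁) − e^(−k·z₂)) / (k·(z₂−z₁))
e^(−0.53×2.6) = 0.2521; e^(−0.53×5.7) = 0.0488
⟨phi⟩ = 0.63 × (0.2521 − 0.0488) / (0.53 × 3.1) = 0.63 × 0.1238 = 0.0780

0.078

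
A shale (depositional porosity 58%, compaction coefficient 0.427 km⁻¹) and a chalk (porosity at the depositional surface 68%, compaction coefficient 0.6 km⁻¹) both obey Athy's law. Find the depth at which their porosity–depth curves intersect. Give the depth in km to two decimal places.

0.92 km

Set φ₀ₐ e^(−βₐd) = φ₀ᵦ e^(−βᵦd) ⇒ ln(φ₀ₐ/φ₀ᵦ) = (βₐ − βᵦ)·d
d = ln(0.58/0.68) / (0.427 − 0.6) = -0.1591 / -0.173 = 0.919 km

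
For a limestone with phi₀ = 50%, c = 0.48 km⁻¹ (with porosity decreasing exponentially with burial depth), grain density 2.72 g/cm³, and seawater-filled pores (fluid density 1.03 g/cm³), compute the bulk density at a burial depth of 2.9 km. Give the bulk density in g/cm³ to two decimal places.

Porosity at depth: phi = 0.5·exp(−0.48×2.9) = 0.5×0.2486 = 0.1243
Bulk density: ρ_b = (1−phi)ρ_g + phi·ρ_f = 0.8757×2.72 + 0.1243×1.03
       = 2.382 + 0.128 = 2.510 g/cm³

2.51 g/cm³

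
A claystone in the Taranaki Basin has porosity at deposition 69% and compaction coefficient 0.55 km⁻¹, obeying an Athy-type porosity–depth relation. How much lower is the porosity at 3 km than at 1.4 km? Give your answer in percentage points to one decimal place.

phi(1.4) = 0.69·e^(−0.55×1.4) = 0.3195
phi(3) = 0.69·e^(−0.55×3) = 0.1325
Δphi = 0.3195 − 0.1325 = 0.1870

18.7 percentage points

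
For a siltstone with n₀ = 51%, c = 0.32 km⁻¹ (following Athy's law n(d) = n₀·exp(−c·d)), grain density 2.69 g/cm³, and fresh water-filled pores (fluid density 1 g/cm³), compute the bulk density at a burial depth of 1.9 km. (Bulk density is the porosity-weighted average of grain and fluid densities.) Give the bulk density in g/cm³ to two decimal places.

Porosity at depth: n = 0.51·exp(−0.32×1.9) = 0.51×0.5444 = 0.2777
Bulk density: ρ_b = (1−n)ρ_g + n·ρ_f = 0.7223×2.69 + 0.2777×1
       = 1.943 + 0.278 = 2.221 g/cm³

2.22 g/cm³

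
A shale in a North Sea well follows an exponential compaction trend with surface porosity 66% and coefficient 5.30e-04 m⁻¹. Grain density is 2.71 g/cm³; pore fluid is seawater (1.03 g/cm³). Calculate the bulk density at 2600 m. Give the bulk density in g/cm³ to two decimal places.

2.43 g/cm³

Working in km (1 km = 1000 m; k in km⁻¹ = k in m⁻¹ × 1000):
Porosity at depth: phi = 0.66·exp(−0.53×2.6) = 0.66×0.2521 = 0.1664
Bulk density: ρ_b = (1−phi)ρ_g + phi·ρ_f = 0.8336×2.71 + 0.1664×1.03
       = 2.259 + 0.171 = 2.430 g/cm³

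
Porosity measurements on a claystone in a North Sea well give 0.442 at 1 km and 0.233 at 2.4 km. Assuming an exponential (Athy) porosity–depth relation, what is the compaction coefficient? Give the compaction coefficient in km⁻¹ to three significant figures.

0.457 km⁻¹

Athy: φ(d) = φ₀ e^(−cd) ⇒ φ₁/φ₂ = e^{c(d₂−d₁)} ⇒ c = ln(φ₁/φ₂)/(d₂−d₁)
c = ln(0.442/0.233) / (2.4 − 1) = ln(1.897) / 1.4 = 0.6403 / 1.4 = 0.4573 km⁻¹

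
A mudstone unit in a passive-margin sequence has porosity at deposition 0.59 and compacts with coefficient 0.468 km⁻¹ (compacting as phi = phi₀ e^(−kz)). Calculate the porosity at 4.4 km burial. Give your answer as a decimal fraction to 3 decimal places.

phi = phi₀·exp(−k·z) = 0.59 × exp(−0.468 × 4.4) = 0.59 × exp(−2.059)
  = 0.59 × 0.1276 = 0.0753

0.075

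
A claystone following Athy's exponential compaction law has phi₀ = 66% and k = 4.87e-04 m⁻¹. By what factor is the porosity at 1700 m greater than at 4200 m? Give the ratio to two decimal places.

3.38

Working in km (1 km = 1000 m; k in km⁻¹ = k in m⁻¹ × 1000):
phi(Z₁)/phi(Z₂) = e^(−k·Z₁)/e^(−k·Z₂) = e^{k(Z₂−Z₁)}
= exp(0.487 × 2.5) = exp(1.218) = 3.3787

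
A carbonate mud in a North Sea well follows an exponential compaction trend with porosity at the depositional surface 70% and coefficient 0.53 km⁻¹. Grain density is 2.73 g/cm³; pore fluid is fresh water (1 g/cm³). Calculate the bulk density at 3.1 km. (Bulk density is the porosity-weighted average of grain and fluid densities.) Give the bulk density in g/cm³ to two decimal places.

Porosity at depth: φ = 0.7·exp(−0.53×3.1) = 0.7×0.1934 = 0.1354
Bulk density: ρ_b = (1−φ)ρ_g + φ·ρ_f = 0.8646×2.73 + 0.1354×1
       = 2.360 + 0.135 = 2.496 g/cm³

2.50 g/cm³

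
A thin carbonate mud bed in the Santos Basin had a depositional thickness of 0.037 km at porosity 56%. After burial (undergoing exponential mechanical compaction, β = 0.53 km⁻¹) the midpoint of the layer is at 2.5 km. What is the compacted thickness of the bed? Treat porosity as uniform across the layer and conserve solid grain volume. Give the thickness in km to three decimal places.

Porosity at 2.5 km: phi = 0.56·exp(−0.53×2.5) = 0.1488
Solid-volume conservation: h(1−phi) = h₀(1−phi₀) ⇒ h = h₀·(1−phi₀)/(1−phi)
h = 0.037 × (1 − 0.56)/(1 − 0.1488) = 0.037 × 0.5169 = 0.0191 km

0.019 km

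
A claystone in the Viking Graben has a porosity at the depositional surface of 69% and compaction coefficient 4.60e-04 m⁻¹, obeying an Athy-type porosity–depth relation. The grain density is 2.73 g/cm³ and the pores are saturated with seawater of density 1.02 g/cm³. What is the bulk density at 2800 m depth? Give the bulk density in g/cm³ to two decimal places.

Working in km (1 km = 1000 m; c in km⁻¹ = c in m⁻¹ × 1000):
Porosity at depth: φ = 0.69·exp(−0.46×2.8) = 0.69×0.2758 = 0.1903
Bulk density: ρ_b = (1−φ)ρ_g + φ·ρ_f = 0.8097×2.73 + 0.1903×1.02
       = 2.210 + 0.194 = 2.405 g/cm³

2.40 g/cm³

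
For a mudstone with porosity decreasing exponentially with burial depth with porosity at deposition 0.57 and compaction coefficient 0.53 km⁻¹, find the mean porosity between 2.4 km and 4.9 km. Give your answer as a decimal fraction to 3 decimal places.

⟨n⟩ = (1/(Z₂−Z₁)) ∫ n₀ e^(−βZ) dZ = n₀·(e^(−β·Z₁) − e^(−β·Z₂)) / (β·(Z₂−Z₁))
e^(−0.53×2.4) = 0.2803; e^(−0.53×4.9) = 0.0745
⟨n⟩ = 0.57 × (0.2803 − 0.0745) / (0.53 × 2.5) = 0.57 × 0.1553 = 0.0885

0.089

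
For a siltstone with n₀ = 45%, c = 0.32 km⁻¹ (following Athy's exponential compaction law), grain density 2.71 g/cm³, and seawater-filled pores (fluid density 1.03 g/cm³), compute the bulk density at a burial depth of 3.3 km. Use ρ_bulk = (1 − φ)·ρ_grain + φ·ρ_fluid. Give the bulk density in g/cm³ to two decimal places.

2.45 g/cm³

Porosity at depth: n = 0.45·exp(−0.32×3.3) = 0.45×0.3478 = 0.1565
Bulk density: ρ_b = (1−n)ρ_g + n·ρ_f = 0.8435×2.71 + 0.1565×1.03
       = 2.286 + 0.161 = 2.447 g/cm³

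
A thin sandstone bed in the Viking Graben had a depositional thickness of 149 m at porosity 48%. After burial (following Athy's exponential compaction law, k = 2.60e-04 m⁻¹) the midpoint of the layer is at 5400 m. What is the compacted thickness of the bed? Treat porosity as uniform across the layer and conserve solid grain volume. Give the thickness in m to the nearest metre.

Working in km (1 km = 1000 m; k in km⁻¹ = k in m⁻¹ × 1000):
Porosity at 5.4 km: φ = 0.48·exp(−0.26×5.4) = 0.1179
Solid-volume conservation: h(1−φ) = h₀(1−φ₀) ⇒ h = h₀·(1−φ₀)/(1−φ)
h = 0.149 × (1 − 0.48)/(1 − 0.1179) = 0.149 × 0.5895 = 0.0878 km

88 m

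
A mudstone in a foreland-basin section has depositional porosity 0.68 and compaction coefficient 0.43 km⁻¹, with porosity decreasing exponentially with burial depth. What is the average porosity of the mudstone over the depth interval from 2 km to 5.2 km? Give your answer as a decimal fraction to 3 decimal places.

⟨n⟩ = (1/(z₂−z₁)) ∫ n₀ e^(−βz) dz = n₀·(e^(−β·z₁) − e^(−β·z₂)) / (β·(z₂−z₁))
e^(−0.43×2) = 0.4232; e^(−0.43×5.2) = 0.1069
⟨n⟩ = 0.68 × (0.4232 − 0.1069) / (0.43 × 3.2) = 0.68 × 0.2299 = 0.1563

0.156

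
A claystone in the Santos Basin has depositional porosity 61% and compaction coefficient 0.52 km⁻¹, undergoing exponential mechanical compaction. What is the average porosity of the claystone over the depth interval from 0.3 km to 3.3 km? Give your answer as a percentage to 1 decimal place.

⟨n⟩ = (1/(z₂−z₁)) ∫ n₀ e^(−βz) dz = n₀·(e^(−β·z₁) − e^(−β·z₂)) / (β·(z₂−z₁))
e^(−0.52×0.3) = 0.8556; e^(−0.52×3.3) = 0.1798
⟨n⟩ = 0.61 × (0.8556 − 0.1798) / (0.52 × 3) = 0.61 × 0.4332 = 0.2642

26.4%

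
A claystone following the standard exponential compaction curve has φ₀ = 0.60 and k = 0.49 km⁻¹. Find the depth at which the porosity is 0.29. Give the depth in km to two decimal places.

1.48 km

Invert Athy's law: z = ln(φ₀/φ) / k
z = ln(0.6/0.29) / 0.49 = ln(2.069) / 0.49 = 0.7270 / 0.49 = 1.484 km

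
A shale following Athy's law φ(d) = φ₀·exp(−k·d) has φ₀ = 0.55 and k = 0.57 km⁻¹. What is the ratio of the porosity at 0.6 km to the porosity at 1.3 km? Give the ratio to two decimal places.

φ(d₁)/φ(d₂) = e^(−k·d₁)/e^(−k·d₂) = e^{k(d₂−d₁)}
= exp(0.57 × 0.7) = exp(0.399) = 1.4903

1.49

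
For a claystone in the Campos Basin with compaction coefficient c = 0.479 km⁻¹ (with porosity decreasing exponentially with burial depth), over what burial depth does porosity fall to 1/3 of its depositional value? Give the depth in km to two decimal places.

φ/φ₀ = 1/3 ⇒ exp(−c·Z) = 1/3 ⇒ Z = ln(3) / c
Z = 1.0986 / 0.479 = 2.294 km

2.29 km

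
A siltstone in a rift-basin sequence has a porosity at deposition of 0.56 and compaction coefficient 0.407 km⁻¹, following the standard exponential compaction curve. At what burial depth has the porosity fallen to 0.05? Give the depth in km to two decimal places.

Invert Athy's law: Z = ln(φ₀/φ) / β
Z = ln(0.56/0.05) / 0.407 = ln(11.2) / 0.407 = 2.4159 / 0.407 = 5.936 km

5.94 km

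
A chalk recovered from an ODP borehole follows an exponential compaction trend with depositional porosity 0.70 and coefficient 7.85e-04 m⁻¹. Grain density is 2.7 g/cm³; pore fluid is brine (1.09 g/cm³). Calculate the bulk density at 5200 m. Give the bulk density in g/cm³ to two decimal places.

2.68 g/cm³

Working in km (1 km = 1000 m; c in km⁻¹ = c in m⁻¹ × 1000):
Porosity at depth: n = 0.7·exp(−0.785×5.2) = 0.7×0.0169 = 0.0118
Bulk density: ρ_b = (1−n)ρ_g + n·ρ_f = 0.9882×2.7 + 0.0118×1.09
       = 2.668 + 0.013 = 2.681 g/cm³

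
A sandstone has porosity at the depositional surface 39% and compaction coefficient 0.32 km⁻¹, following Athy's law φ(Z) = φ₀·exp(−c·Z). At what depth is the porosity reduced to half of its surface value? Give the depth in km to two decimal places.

φ/φ₀ = 1/2 ⇒ exp(−c·Z) = 1/2 ⇒ Z = ln(2) / c
Z = 0.6931 / 0.32 = 2.166 km

2.17 km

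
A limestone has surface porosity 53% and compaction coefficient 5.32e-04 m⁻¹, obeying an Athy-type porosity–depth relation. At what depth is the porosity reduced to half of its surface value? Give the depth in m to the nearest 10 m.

Working in km (1 km = 1000 m; c in km⁻¹ = c in m⁻¹ × 1000):
φ/φ₀ = 1/2 ⇒ exp(−c·z) = 1/2 ⇒ z = ln(2) / c
z = 0.6931 / 0.532 = 1.303 km

1300 m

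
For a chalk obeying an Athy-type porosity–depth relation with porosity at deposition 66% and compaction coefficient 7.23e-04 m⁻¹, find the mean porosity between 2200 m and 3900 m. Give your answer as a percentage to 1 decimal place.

Working in km (1 km = 1000 m; c in km⁻¹ = c in m⁻¹ × 1000):
⟨n⟩ = (1/(Z₂−Z₁)) ∫ n₀ e^(−cZ) dZ = n₀·(e^(−c·Z₁) − e^(−c·Z₂)) / (c·(Z₂−Z₁))
e^(−0.723×2.2) = 0.2038; e^(−0.723×3.9) = 0.0596
⟨n⟩ = 0.66 × (0.2038 − 0.0596) / (0.723 × 1.7) = 0.66 × 0.1173 = 0.0774

7.7%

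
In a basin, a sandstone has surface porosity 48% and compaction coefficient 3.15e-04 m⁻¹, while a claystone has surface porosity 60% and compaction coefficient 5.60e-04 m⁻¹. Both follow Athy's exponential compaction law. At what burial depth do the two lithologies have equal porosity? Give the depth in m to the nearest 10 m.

910 m

Working in km (1 km = 1000 m; β in km⁻¹ = β in m⁻¹ × 1000):
Set n₀ₐ e^(−βₐd) = n₀ᵦ e^(−βᵦd) ⇒ ln(n₀ₐ/n₀ᵦ) = (βₐ − βᵦ)·d
d = ln(0.48/0.6) / (0.315 − 0.56) = -0.2231 / -0.245 = 0.911 km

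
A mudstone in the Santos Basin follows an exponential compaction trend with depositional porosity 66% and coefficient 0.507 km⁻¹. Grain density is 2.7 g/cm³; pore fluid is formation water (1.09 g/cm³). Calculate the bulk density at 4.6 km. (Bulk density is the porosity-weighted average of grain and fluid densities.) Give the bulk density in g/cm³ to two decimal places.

2.60 g/cm³

Porosity at depth: φ = 0.66·exp(−0.507×4.6) = 0.66×0.0971 = 0.0641
Bulk density: ρ_b = (1−φ)ρ_g + φ·ρ_f = 0.9359×2.7 + 0.0641×1.09
       = 2.527 + 0.070 = 2.597 g/cm³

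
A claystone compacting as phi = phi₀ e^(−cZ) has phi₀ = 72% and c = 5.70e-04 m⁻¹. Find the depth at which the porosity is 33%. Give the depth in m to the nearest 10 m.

Working in km (1 km = 1000 m; c in km⁻¹ = c in m⁻¹ × 1000):
Invert Athy's law: Z = ln(phi₀/phi) / c
Z = ln(0.72/0.33) / 0.57 = ln(2.182) / 0.57 = 0.7802 / 0.57 = 1.369 km

1370 m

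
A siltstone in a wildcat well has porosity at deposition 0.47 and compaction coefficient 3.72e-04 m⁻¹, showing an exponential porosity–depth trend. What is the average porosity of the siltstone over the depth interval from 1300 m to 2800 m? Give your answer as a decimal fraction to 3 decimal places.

0.222

Working in km (1 km = 1000 m; k in km⁻¹ = k in m⁻¹ × 1000):
⟨φ⟩ = (1/(d₂−d₁)) ∫ φ₀ e^(−kd) dd = φ₀·(e^(−k·d₁) − e^(−k·d₂)) / (k·(d₂−d₁))
e^(−0.372×1.3) = 0.6166; e^(−0.372×2.8) = 0.3529
⟨φ⟩ = 0.47 × (0.6166 − 0.3529) / (0.372 × 1.5) = 0.47 × 0.4725 = 0.2221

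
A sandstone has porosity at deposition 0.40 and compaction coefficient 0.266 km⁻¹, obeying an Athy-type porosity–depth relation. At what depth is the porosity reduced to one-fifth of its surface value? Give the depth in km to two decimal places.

6.05 km

φ/φ₀ = 1/5 ⇒ exp(−β·Z) = 1/5 ⇒ Z = ln(5) / β
Z = 1.6094 / 0.266 = 6.051 km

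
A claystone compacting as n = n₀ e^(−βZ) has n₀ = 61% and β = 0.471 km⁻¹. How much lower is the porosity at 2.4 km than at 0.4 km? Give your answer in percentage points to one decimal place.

n(0.4) = 0.61·e^(−0.471×0.4) = 0.5053
n(2.4) = 0.61·e^(−0.471×2.4) = 0.1970
Δn = 0.5053 − 0.1970 = 0.3083

30.8 percentage points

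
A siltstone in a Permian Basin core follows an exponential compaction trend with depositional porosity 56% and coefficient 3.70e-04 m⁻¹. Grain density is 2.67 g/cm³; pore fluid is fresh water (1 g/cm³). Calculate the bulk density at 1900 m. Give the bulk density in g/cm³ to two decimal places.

Working in km (1 km = 1000 m; c in km⁻¹ = c in m⁻¹ × 1000):
Porosity at depth: φ = 0.56·exp(−0.37×1.9) = 0.56×0.4951 = 0.2773
Bulk density: ρ_b = (1−φ)ρ_g + φ·ρ_f = 0.7227×2.67 + 0.2773×1
       = 1.930 + 0.277 = 2.207 g/cm³

2.21 g/cm³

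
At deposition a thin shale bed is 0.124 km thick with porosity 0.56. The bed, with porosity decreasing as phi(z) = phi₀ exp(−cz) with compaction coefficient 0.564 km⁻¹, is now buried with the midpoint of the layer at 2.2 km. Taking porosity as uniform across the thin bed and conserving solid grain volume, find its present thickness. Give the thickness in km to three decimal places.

Porosity at 2.2 km: phi = 0.56·exp(−0.564×2.2) = 0.1619
Solid-volume conservation: h(1−phi) = h₀(1−phi₀) ⇒ h = h₀·(1−phi₀)/(1−phi)
h = 0.124 × (1 − 0.56)/(1 − 0.1619) = 0.124 × 0.5250 = 0.0651 km

0.065 km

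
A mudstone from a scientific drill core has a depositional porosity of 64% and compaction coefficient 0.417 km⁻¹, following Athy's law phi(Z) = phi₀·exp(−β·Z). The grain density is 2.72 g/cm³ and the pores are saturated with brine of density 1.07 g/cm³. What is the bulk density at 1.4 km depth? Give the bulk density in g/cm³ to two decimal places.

Porosity at depth: phi = 0.64·exp(−0.417×1.4) = 0.64×0.5578 = 0.3570
Bulk density: ρ_b = (1−phi)ρ_g + phi·ρ_f = 0.6430×2.72 + 0.3570×1.07
       = 1.749 + 0.382 = 2.131 g/cm³

2.13 g/cm³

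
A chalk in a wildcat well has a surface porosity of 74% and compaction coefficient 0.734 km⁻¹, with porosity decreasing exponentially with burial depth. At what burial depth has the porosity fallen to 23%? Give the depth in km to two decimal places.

Invert Athy's law: z = ln(φ₀/φ) / β
z = ln(0.74/0.23) / 0.734 = ln(3.217) / 0.734 = 1.1686 / 0.734 = 1.592 km

1.59 km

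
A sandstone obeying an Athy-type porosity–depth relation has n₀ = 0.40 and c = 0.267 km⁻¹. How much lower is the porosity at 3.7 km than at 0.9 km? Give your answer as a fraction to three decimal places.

n(0.9) = 0.4·e^(−0.267×0.9) = 0.3146
n(3.7) = 0.4·e^(−0.267×3.7) = 0.1489
Δn = 0.3146 − 0.1489 = 0.1656

0.166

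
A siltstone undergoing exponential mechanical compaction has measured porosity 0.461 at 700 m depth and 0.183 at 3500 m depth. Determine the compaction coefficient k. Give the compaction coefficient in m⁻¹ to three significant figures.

Working in km (1 km = 1000 m; k in km⁻¹ = k in m⁻¹ × 1000):
Athy: n(z) = n₀ e^(−kz) ⇒ n₁/n₂ = e^{k(z₂−z₁)} ⇒ k = ln(n₁/n₂)/(z₂−z₁)
k = ln(0.461/0.183) / (3.5 − 0.7) = ln(2.519) / 2.8 = 0.9239 / 2.8 = 0.33 km⁻¹

0.000330 m⁻¹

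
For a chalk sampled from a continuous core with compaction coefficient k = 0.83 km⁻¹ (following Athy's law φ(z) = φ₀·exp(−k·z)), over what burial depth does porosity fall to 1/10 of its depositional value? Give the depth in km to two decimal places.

2.77 km

φ/φ₀ = 1/10 ⇒ exp(−k·z) = 1/10 ⇒ z = ln(10) / k
z = 2.3026 / 0.83 = 2.774 km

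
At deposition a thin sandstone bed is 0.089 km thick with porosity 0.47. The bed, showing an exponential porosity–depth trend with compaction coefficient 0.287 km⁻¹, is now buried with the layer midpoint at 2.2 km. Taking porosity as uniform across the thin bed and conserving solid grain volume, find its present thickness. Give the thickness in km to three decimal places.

0.063 km

Porosity at 2.2 km: φ = 0.47·exp(−0.287×2.2) = 0.2500
Solid-volume conservation: h(1−φ) = h₀(1−φ₀) ⇒ h = h₀·(1−φ₀)/(1−φ)
h = 0.089 × (1 − 0.47)/(1 − 0.2500) = 0.089 × 0.7066 = 0.0629 km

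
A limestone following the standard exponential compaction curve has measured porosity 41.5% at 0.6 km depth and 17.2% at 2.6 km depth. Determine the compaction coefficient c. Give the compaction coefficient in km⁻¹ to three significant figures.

Athy: φ(Z) = φ₀ e^(−cZ) ⇒ φ₁/φ₂ = e^{c(Z₂−Z₁)} ⇒ c = ln(φ₁/φ₂)/(Z₂−Z₁)
c = ln(0.415/0.172) / (2.6 − 0.6) = ln(2.413) / 2 = 0.8808 / 2 = 0.4404 km⁻¹

0.440 km⁻¹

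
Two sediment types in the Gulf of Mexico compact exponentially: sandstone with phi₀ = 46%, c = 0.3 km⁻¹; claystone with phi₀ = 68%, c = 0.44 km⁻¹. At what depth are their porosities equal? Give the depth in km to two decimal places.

Set phi₀ₐ e^(−cₐZ) = phi₀ᵦ e^(−cᵦZ) ⇒ ln(phi₀ₐ/phi₀ᵦ) = (cₐ − cᵦ)·Z
Z = ln(0.46/0.68) / (0.3 − 0.44) = -0.3909 / -0.14 = 2.792 km

2.79 km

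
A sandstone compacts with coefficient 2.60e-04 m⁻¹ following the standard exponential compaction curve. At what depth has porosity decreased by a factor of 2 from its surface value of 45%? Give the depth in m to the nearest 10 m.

2670 m

Working in km (1 km = 1000 m; β in km⁻¹ = β in m⁻¹ × 1000):
phi/phi₀ = 1/2 ⇒ exp(−β·z) = 1/2 ⇒ z = ln(2) / β
z = 0.6931 / 0.26 = 2.666 km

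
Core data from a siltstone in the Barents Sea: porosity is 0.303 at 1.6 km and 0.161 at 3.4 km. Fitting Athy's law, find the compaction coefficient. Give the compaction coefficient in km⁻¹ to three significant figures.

Athy: n(z) = n₀ e^(−βz) ⇒ n₁/n₂ = e^{β(z₂−z₁)} ⇒ β = ln(n₁/n₂)/(z₂−z₁)
β = ln(0.303/0.161) / (3.4 − 1.6) = ln(1.882) / 1.8 = 0.6323 / 1.8 = 0.3513 km⁻¹

0.351 km⁻¹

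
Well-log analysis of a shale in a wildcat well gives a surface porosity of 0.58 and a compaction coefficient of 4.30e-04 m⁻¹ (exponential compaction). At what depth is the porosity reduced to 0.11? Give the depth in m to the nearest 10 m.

3870 m

Working in km (1 km = 1000 m; k in km⁻¹ = k in m⁻¹ × 1000):
Invert Athy's law: d = ln(phi₀/phi) / k
d = ln(0.58/0.11) / 0.43 = ln(5.273) / 0.43 = 1.6625 / 0.43 = 3.866 km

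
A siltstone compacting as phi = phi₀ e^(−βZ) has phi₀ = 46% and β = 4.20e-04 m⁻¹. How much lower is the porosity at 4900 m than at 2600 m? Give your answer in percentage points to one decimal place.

9.6 percentage points

Working in km (1 km = 1000 m; β in km⁻¹ = β in m⁻¹ × 1000):
phi(2.6) = 0.46·e^(−0.42×2.6) = 0.1544
phi(4.9) = 0.46·e^(−0.42×4.9) = 0.0587
Δphi = 0.1544 − 0.0587 = 0.0956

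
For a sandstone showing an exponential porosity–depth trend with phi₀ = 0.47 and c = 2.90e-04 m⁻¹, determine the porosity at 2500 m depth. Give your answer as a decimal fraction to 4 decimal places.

0.2276

Working in km (1 km = 1000 m; c in km⁻¹ = c in m⁻¹ × 1000):
phi = phi₀·exp(−c·z) = 0.47 × exp(−0.29 × 2.5) = 0.47 × exp(−0.725)
  = 0.47 × 0.4843 = 0.2276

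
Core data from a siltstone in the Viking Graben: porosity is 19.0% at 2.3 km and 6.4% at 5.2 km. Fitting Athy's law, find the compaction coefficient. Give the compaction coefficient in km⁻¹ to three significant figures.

Athy: phi(d) = phi₀ e^(−βd) ⇒ phi₁/phi₂ = e^{β(d₂−d₁)} ⇒ β = ln(phi₁/phi₂)/(d₂−d₁)
β = ln(0.19/0.064) / (5.2 − 2.3) = ln(2.969) / 2.9 = 1.0881 / 2.9 = 0.3752 km⁻¹

0.375 km⁻¹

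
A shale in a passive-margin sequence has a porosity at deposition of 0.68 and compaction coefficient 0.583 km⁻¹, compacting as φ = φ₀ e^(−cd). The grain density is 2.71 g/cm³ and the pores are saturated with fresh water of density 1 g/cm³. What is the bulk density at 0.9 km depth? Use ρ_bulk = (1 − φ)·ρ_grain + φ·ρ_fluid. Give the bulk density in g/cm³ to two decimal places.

Porosity at depth: φ = 0.68·exp(−0.583×0.9) = 0.68×0.5917 = 0.4024
Bulk density: ρ_b = (1−φ)ρ_g + φ·ρ_f = 0.5976×2.71 + 0.4024×1
       = 1.620 + 0.402 = 2.022 g/cm³

2.02 g/cm³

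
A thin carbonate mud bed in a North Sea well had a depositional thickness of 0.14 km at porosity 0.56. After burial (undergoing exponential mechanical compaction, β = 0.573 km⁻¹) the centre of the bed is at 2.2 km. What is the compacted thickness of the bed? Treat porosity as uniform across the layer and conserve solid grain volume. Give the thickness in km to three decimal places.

0.073 km

Porosity at 2.2 km: phi = 0.56·exp(−0.573×2.2) = 0.1588
Solid-volume conservation: h(1−phi) = h₀(1−phi₀) ⇒ h = h₀·(1−phi₀)/(1−phi)
h = 0.14 × (1 − 0.56)/(1 − 0.1588) = 0.14 × 0.5230 = 0.0732 km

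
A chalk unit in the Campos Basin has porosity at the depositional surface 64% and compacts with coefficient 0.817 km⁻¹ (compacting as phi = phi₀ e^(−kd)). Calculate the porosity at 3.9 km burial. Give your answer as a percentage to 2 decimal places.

2.64%

phi = phi₀·exp(−k·d) = 0.64 × exp(−0.817 × 3.9) = 0.64 × exp(−3.186)
  = 0.64 × 0.0413 = 0.0264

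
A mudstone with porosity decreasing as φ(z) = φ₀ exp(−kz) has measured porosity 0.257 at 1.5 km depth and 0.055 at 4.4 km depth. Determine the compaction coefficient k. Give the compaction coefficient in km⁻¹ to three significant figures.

0.532 km⁻¹

Athy: φ(z) = φ₀ e^(−kz) ⇒ φ₁/φ₂ = e^{k(z₂−z₁)} ⇒ k = ln(φ₁/φ₂)/(z₂−z₁)
k = ln(0.257/0.055) / (4.4 − 1.5) = ln(4.673) / 2.9 = 1.5417 / 2.9 = 0.5316 km⁻¹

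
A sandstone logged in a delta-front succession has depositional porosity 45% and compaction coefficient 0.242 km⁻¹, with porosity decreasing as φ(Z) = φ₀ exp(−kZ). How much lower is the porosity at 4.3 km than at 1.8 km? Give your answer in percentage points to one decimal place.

13.2 percentage points

φ(1.8) = 0.45·e^(−0.242×1.8) = 0.2911
φ(4.3) = 0.45·e^(−0.242×4.3) = 0.1590
Δφ = 0.2911 − 0.1590 = 0.1321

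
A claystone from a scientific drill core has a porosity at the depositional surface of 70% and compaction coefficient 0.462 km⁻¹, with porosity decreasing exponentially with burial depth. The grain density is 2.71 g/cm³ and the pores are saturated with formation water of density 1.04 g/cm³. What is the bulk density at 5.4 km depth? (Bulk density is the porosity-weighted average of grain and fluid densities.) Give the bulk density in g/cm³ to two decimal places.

Porosity at depth: φ = 0.7·exp(−0.462×5.4) = 0.7×0.0825 = 0.0578
Bulk density: ρ_b = (1−φ)ρ_g + φ·ρ_f = 0.9422×2.71 + 0.0578×1.04
       = 2.553 + 0.060 = 2.614 g/cm³

2.61 g/cm³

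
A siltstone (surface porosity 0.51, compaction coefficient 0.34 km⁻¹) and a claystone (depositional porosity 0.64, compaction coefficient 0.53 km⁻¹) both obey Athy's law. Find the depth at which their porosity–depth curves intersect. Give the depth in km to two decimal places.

1.20 km

Set phi₀ₐ e^(−kₐd) = phi₀ᵦ e^(−kᵦd) ⇒ ln(phi₀ₐ/phi₀ᵦ) = (kₐ − kᵦ)·d
d = ln(0.51/0.64) / (0.34 − 0.53) = -0.2271 / -0.19 = 1.195 km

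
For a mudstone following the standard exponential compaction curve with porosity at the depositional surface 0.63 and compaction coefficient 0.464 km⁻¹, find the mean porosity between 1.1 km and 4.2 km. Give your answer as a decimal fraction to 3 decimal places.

⟨phi⟩ = (1/(Z₂−Z₁)) ∫ phi₀ e^(−βZ) dZ = phi₀·(e^(−β·Z₁) − e^(−β·Z₂)) / (β·(Z₂−Z₁))
e^(−0.464×1.1) = 0.6003; e^(−0.464×4.2) = 0.1424
⟨phi⟩ = 0.63 × (0.6003 − 0.1424) / (0.464 × 3.1) = 0.63 × 0.3183 = 0.2005

0.201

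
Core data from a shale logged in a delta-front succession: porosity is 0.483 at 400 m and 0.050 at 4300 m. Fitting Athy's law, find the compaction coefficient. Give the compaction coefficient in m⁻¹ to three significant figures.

Working in km (1 km = 1000 m; β in km⁻¹ = β in m⁻¹ × 1000):
Athy: n(d) = n₀ e^(−βd) ⇒ n₁/n₂ = e^{β(d₂−d₁)} ⇒ β = ln(n₁/n₂)/(d₂−d₁)
β = ln(0.483/0.05) / (4.3 − 0.4) = ln(9.66) / 3.9 = 2.2680 / 3.9 = 0.5815 km⁻¹

0.000582 m⁻¹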